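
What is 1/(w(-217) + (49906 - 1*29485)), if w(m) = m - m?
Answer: 1/20421 ≈ 4.8969e-5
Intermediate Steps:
w(m) = 0
1/(w(-217) + (49906 - 1*29485)) = 1/(0 + (49906 - 1*29485)) = 1/(0 + (49906 - 29485)) = 1/(0 + 20421) = 1/20421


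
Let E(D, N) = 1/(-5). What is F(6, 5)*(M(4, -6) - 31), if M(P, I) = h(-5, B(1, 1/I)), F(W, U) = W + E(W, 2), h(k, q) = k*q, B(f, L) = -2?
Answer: -609/5 ≈ -121.80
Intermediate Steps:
E(D, N) = -⅕
F(W, U) = -⅕ + W (F(W, U) = W - ⅕ = -⅕ + W)
M(P, I) = 10 (M(P, I) = -5*(-2) = 10)
F(6, 5)*(M(4, -6) - 31) = (-⅕ + 6)*(10 - 31) = (29/5)*(-21) = -609/5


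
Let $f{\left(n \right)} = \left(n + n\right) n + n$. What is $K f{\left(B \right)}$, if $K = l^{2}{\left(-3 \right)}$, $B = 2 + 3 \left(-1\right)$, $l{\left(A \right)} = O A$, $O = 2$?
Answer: $36$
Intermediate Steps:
$l{\left(A \right)} = 2 A$
$B = -1$ ($B = 2 - 3 = -1$)
$f{\left(n \right)} = n + 2 n^{2}$ ($f{\left(n \right)} = 2 n n + n = 2 n^{2} + n = n + 2 n^{2}$)
$K = 36$ ($K = \left(2 \left(-3\right)\right)^{2} = \left(-6\right)^{2} = 36$)
$K f{\left(B \right)} = 36 \left(- (1 + 2 \left(-1\right))\right) = 36 \left(- (1 - 2)\right) = 36 \left(\left(-1\right) \left(-1\right)\right) = 36 \cdot 1 = 36$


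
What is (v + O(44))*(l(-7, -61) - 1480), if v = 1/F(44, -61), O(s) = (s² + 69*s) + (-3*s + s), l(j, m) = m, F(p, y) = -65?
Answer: -489204319/65 ≈ -7.5262e+6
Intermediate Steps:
O(s) = s² + 67*s (O(s) = (s² + 69*s) - 2*s = s² + 67*s)
v = -1/65 (v = 1/(-65) = -1/65 ≈ -0.015385)
(v + O(44))*(l(-7, -61) - 1480) = (-1/65 + 44*(67 + 44))*(-61 - 1480) = (-1/65 + 44*111)*(-1541) = (-1/65 + 4884)*(-1541) = (317459/65)*(-1541) = -489204319/65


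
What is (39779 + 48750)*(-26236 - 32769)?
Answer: -5223653645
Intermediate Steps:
(39779 + 48750)*(-26236 - 32769) = 88529*(-59005) = -5223653645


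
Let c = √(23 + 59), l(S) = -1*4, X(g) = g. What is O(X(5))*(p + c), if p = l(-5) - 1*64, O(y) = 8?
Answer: -544 + 8*√82 ≈ -471.56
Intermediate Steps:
l(S) = -4
c = √82 ≈ 9.0554
p = -68 (p = -4 - 1*64 = -4 - 64 = -68)
O(X(5))*(p + c) = 8*(-68 + √82) = -544 + 8*√82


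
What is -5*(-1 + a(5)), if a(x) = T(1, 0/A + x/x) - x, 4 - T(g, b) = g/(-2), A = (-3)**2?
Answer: 15/2 ≈ 7.5000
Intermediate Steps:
A = 9
T(g, b) = 4 + g/2 (T(g, b) = 4 - g/(-2) = 4 - g*(-1)/2 = 4 - (-1)*g/2 = 4 + g/2)
a(x) = 9/2 - x (a(x) = (4 + (1/2)*1) - x = (4 + 1/2) - x = 9/2 - x)
-5*(-1 + a(5)) = -5*(-1 + (9/2 - 1*5)) = -5*(-1 + (9/2 - 5)) = -5*(-1 - 1/2) = -5*(-3/2) = 15/2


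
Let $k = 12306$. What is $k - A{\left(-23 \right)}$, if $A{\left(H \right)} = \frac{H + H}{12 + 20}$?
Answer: $\frac{196919}{16} \approx 12307.0$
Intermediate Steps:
$A{\left(H \right)} = \frac{H}{16}$ ($A{\left(H \right)} = \frac{2 H}{32} = 2 H \frac{1}{32} = \frac{H}{16}$)
$k - A{\left(-23 \right)} = 12306 - \frac{1}{16} \left(-23\right) = 12306 - - \frac{23}{16} = 12306 + \frac{23}{16} = \frac{196919}{16}$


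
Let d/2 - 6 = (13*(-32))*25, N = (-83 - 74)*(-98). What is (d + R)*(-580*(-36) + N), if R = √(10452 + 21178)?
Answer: -753897608 + 36266*√31630 ≈ -7.4745e+8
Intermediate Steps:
N = 15386 (N = -157*(-98) = 15386)
d = -20788 (d = 12 + 2*((13*(-32))*25) = 12 + 2*(-416*25) = 12 + 2*(-10400) = 12 - 20800 = -20788)
R = √31630 ≈ 177.85
(d + R)*(-580*(-36) + N) = (-20788 + √31630)*(-580*(-36) + 15386) = (-20788 + √31630)*(20880 + 15386) = (-20788 + √31630)*36266 = -753897608 + 36266*√31630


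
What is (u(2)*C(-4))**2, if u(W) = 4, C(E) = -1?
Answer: 16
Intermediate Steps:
(u(2)*C(-4))**2 = (4*(-1))**2 = (-4)**2 = 16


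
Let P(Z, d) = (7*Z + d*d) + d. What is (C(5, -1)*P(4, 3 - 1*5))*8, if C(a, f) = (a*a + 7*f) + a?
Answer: 5520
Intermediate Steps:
P(Z, d) = d + d² + 7*Z (P(Z, d) = (7*Z + d²) + d = (d² + 7*Z) + d = d + d² + 7*Z)
C(a, f) = a + a² + 7*f (C(a, f) = (a² + 7*f) + a = a + a² + 7*f)
(C(5, -1)*P(4, 3 - 1*5))*8 = ((5 + 5² + 7*(-1))*((3 - 1*5) + (3 - 1*5)² + 7*4))*8 = ((5 + 25 - 7)*((3 - 5) + (3 - 5)² + 28))*8 = (23*(-2 + (-2)² + 28))*8 = (23*(-2 + 4 + 28))*8 = (23*30)*8 = 690*8 = 5520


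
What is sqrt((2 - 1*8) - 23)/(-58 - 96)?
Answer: -I*sqrt(29)/154 ≈ -0.034969*I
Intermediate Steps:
sqrt((2 - 1*8) - 23)/(-58 - 96) = sqrt((2 - 8) - 23)/(-154) = sqrt(-6 - 23)*(-1/154) = sqrt(-29)*(-1/154) = (I*sqrt(29))*(-1/154) = -I*sqrt(29)/154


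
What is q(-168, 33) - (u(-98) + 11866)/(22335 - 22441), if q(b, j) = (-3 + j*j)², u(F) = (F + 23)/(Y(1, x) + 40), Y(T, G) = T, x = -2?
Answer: 5126141447/4346 ≈ 1.1795e+6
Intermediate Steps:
u(F) = 23/41 + F/41 (u(F) = (F + 23)/(1 + 40) = (23 + F)/41 = (23 + F)*(1/41) = 23/41 + F/41)
q(b, j) = (-3 + j²)²
q(-168, 33) - (u(-98) + 11866)/(22335 - 22441) = (-3 + 33²)² - ((23/41 + (1/41)*(-98)) + 11866)/(22335 - 22441) = (-3 + 1089)² - ((23/41 - 98/41) + 11866)/(-106) = 1086² - (-75/41 + 11866)*(-1)/106 = 1179396 - 486431*(-1)/(41*106) = 1179396 - 1*(-486431/4346) = 1179396 + 486431/4346 = 5126141447/4346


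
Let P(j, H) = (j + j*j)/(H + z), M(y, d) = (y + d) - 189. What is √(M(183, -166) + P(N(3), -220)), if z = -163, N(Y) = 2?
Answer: I*√25232806/383 ≈ 13.115*I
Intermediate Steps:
M(y, d) = -189 + d + y (M(y, d) = (d + y) - 189 = -189 + d + y)
P(j, H) = (j + j²)/(-163 + H) (P(j, H) = (j + j*j)/(H - 163) = (j + j²)/(-163 + H))
√(M(183, -166) + P(N(3), -220)) = √((-189 - 166 + 183) + 2*(1 + 2)/(-163 - 220)) = √(-172 + 2*3/(-383)) = √(-172 + 2*(-1/383)*3) = √(-172 - 6/383) = √(-65882/383) = I*√25232806/383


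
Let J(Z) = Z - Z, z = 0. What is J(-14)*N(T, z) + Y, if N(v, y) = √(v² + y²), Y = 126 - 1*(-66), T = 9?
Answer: 192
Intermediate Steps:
Y = 192 (Y = 126 + 66 = 192)
J(Z) = 0
J(-14)*N(T, z) + Y = 0*√(9² + 0²) + 192 = 0*√(81 + 0) + 192 = 0*√81 + 192 = 0*9 + 192 = 0 + 192 = 192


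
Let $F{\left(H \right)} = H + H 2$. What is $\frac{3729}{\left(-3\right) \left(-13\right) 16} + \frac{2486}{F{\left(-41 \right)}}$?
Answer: $- \frac{364199}{25584} \approx -14.235$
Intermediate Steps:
$F{\left(H \right)} = 3 H$ ($F{\left(H \right)} = H + 2 H = 3 H$)
$\frac{3729}{\left(-3\right) \left(-13\right) 16} + \frac{2486}{F{\left(-41 \right)}} = \frac{3729}{\left(-3\right) \left(-13\right) 16} + \frac{2486}{3 \left(-41\right)} = \frac{3729}{39 \cdot 16} + \frac{2486}{-123} = \frac{3729}{624} + 2486 \left(- \frac{1}{123}\right) = 3729 \cdot \frac{1}{624} - \frac{2486}{123} = \frac{1243}{208} - \frac{2486}{123} = - \frac{364199}{25584}$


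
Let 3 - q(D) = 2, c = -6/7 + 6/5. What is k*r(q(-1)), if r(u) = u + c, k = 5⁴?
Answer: 5875/7 ≈ 839.29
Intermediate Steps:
k = 625
c = 12/35 (c = -6*⅐ + 6*(⅕) = -6/7 + 6/5 = 12/35 ≈ 0.34286)
q(D) = 1 (q(D) = 3 - 1*2 = 3 - 2 = 1)
r(u) = 12/35 + u (r(u) = u + 12/35 = 12/35 + u)
k*r(q(-1)) = 625*(12/35 + 1) = 625*(47/35) = 5875/7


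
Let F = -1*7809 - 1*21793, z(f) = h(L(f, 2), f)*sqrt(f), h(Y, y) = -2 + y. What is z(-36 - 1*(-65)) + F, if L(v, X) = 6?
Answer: -29602 + 27*sqrt(29) ≈ -29457.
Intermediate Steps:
z(f) = sqrt(f)*(-2 + f) (z(f) = (-2 + f)*sqrt(f) = sqrt(f)*(-2 + f))
F = -29602 (F = -7809 - 21793 = -29602)
z(-36 - 1*(-65)) + F = sqrt(-36 - 1*(-65))*(-2 + (-36 - 1*(-65))) - 29602 = sqrt(-36 + 65)*(-2 + (-36 + 65)) - 29602 = sqrt(29)*(-2 + 29) - 29602 = sqrt(29)*27 - 29602 = 27*sqrt(29) - 29602 = -29602 + 27*sqrt(29)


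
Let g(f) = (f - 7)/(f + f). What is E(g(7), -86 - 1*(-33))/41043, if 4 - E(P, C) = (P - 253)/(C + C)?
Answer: 57/1450186 ≈ 3.9305e-5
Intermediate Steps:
g(f) = (-7 + f)/(2*f) (g(f) = (-7 + f)/((2*f)) = (-7 + f)*(1/(2*f)) = (-7 + f)/(2*f))
E(P, C) = 4 - (-253 + P)/(2*C) (E(P, C) = 4 - (P - 253)/(C + C) = 4 - (-253 + P)/(2*C))
E(g(7), -86 - 1*(-33))/41043 = ((253 - (-7 + 7)/(2*7) + 8*(-86 - 1*(-33)))/(2*(-86 - 1*(-33))))/41043 = ((253 - 0/(2*7) + 8*(-86 + 33))/(2*(-86 + 33)))*(1/41043) = ((1/2)*(253 - 1*0 + 8*(-53))/(-53))*(1/41043) = ((1/2)*(-1/53)*(253 + 0 - 424))*(1/41043) = ((1/2)*(-1/53)*(-171))*(1/41043) = (171/106)*(1/41043) = 57/1450186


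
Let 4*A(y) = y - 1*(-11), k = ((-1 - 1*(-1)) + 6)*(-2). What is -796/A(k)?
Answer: 3184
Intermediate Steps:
k = -12 (k = ((-1 + 1) + 6)*(-2) = (0 + 6)*(-2) = 6*(-2) = -12)
A(y) = 11/4 + y/4 (A(y) = (y - 1*(-11))/4 = (y + 11)/4 = (11 + y)/4 = 11/4 + y/4)
-796/A(k) = -796/(11/4 + (¼)*(-12)) = -796/(11/4 - 3) = -796/(-¼) = -796*(-4) = 3184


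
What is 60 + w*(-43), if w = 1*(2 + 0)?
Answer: -26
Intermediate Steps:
w = 2 (w = 1*2 = 2)
60 + w*(-43) = 60 + 2*(-43) = 60 - 86 = -26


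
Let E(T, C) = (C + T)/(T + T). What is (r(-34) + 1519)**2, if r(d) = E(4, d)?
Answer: 36735721/16 ≈ 2.2960e+6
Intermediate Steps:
E(T, C) = (C + T)/(2*T) (E(T, C) = (C + T)/((2*T)) = (C + T)*(1/(2*T)) = (C + T)/(2*T))
r(d) = 1/2 + d/8 (r(d) = (1/2)*(d + 4)/4 = (1/2)*(1/4)*(4 + d) = 1/2 + d/8)
(r(-34) + 1519)**2 = ((1/2 + (1/8)*(-34)) + 1519)**2 = ((1/2 - 17/4) + 1519)**2 = (-15/4 + 1519)**2 = (6061/4)**2 = 36735721/16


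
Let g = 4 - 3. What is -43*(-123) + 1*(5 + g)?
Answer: 5295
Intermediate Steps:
g = 1
-43*(-123) + 1*(5 + g) = -43*(-123) + 1*(5 + 1) = 5289 + 1*6 = 5289 + 6 = 5295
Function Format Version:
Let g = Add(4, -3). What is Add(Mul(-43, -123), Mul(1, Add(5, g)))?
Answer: 5295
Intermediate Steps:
g = 1
Add(Mul(-43, -123), Mul(1, Add(5, g))) = Add(Mul(-43, -123), Mul(1, Add(5, 1))) = Add(5289, Mul(1, 6)) = Add(5289, 6) = 5295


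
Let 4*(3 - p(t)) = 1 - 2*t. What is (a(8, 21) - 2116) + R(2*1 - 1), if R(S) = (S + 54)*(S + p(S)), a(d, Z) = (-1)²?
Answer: -7525/4 ≈ -1881.3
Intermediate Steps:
p(t) = 11/4 + t/2 (p(t) = 3 - (1 - 2*t)/4 = 3 + (-¼ + t/2) = 11/4 + t/2)
a(d, Z) = 1
R(S) = (54 + S)*(11/4 + 3*S/2) (R(S) = (S + 54)*(S + (11/4 + S/2)) = (54 + S)*(11/4 + 3*S/2))
(a(8, 21) - 2116) + R(2*1 - 1) = (1 - 2116) + (297/2 + 3*(2*1 - 1)²/2 + 335*(2*1 - 1)/4) = -2115 + (297/2 + 3*(2 - 1)²/2 + 335*(2 - 1)/4) = -2115 + (297/2 + (3/2)*1² + (335/4)*1) = -2115 + (297/2 + (3/2)*1 + 335/4) = -2115 + (297/2 + 3/2 + 335/4) = -2115 + 935/4 = -7525/4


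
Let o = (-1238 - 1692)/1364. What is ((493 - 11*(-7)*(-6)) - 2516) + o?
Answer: -1696235/682 ≈ -2487.1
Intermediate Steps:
o = -1465/682 (o = -2930*1/1364 = -1465/682 ≈ -2.1481)
((493 - 11*(-7)*(-6)) - 2516) + o = ((493 - 11*(-7)*(-6)) - 2516) - 1465/682 = ((493 + 77*(-6)) - 2516) - 1465/682 = ((493 - 462) - 2516) - 1465/682 = (31 - 2516) - 1465/682 = -2485 - 1465/682 = -1696235/682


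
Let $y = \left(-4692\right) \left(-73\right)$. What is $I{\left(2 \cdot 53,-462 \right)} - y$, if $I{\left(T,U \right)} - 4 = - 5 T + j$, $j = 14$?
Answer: $-343028$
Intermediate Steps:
$I{\left(T,U \right)} = 18 - 5 T$ ($I{\left(T,U \right)} = 4 - \left(-14 + 5 T\right) = 18 - 5 T$)
$y = 342516$
$I{\left(2 \cdot 53,-462 \right)} - y = \left(18 - 5 \cdot 2 \cdot 53\right) - 342516 = \left(18 - 530\right) - 342516 = -512 - 342516 = -343028$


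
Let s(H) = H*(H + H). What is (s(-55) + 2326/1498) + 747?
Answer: 5092116/749 ≈ 6798.6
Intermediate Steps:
s(H) = 2*H**2 (s(H) = H*(2*H) = 2*H**2)
(s(-55) + 2326/1498) + 747 = (2*(-55)**2 + 2326/1498) + 747 = (2*3025 + 2326*(1/1498)) + 747 = (6050 + 1163/749) + 747 = 4532613/749 + 747 = 5092116/749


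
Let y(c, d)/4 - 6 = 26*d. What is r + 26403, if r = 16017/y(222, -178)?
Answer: 488122647/18488 ≈ 26402.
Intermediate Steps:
y(c, d) = 24 + 104*d (y(c, d) = 24 + 4*(26*d) = 24 + 104*d)
r = -16017/18488 (r = 16017/(24 + 104*(-178)) = 16017/(24 - 18512) = 16017/(-18488) = 16017*(-1/18488) = -16017/18488 ≈ -0.86635)
r + 26403 = -16017/18488 + 26403 = 488122647/18488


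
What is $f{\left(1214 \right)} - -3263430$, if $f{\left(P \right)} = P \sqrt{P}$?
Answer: $3263430 + 1214 \sqrt{1214} \approx 3.3057 \cdot 10^{6}$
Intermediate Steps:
$f{\left(P \right)} = P^{\frac{3}{2}}$
$f{\left(1214 \right)} - -3263430 = 1214^{\frac{3}{2}} - -3263430 = 1214 \sqrt{1214} + 3263430 = 3263430 + 1214 \sqrt{1214}$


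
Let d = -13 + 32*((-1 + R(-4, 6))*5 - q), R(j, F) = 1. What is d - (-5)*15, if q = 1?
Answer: 30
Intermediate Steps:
d = -45 (d = -13 + 32*((-1 + 1)*5 - 1*1) = -13 + 32*(0*5 - 1) = -13 + 32*(0 - 1) = -13 + 32*(-1) = -13 - 32 = -45)
d - (-5)*15 = -45 - (-5)*15 = -45 - 1*(-75) = -45 + 75 = 30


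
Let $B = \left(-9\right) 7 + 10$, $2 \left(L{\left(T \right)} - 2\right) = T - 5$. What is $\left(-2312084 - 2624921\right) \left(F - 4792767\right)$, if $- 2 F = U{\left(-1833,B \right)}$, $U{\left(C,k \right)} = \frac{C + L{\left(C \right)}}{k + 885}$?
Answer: $\frac{19686706194456845}{832} \approx 2.3662 \cdot 10^{13}$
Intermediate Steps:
$L{\left(T \right)} = - \frac{1}{2} + \frac{T}{2}$ ($L{\left(T \right)} = 2 + \frac{T - 5}{2} = 2 + \frac{-5 + T}{2} = 2 + \left(- \frac{5}{2} + \frac{T}{2}\right) = - \frac{1}{2} + \frac{T}{2}$)
$B = -53$ ($B = -63 + 10 = -53$)
$U{\left(C,k \right)} = \frac{- \frac{1}{2} + \frac{3 C}{2}}{885 + k}$ ($U{\left(C,k \right)} = \frac{C + \left(- \frac{1}{2} + \frac{C}{2}\right)}{k + 885} = \frac{- \frac{1}{2} + \frac{3 C}{2}}{885 + k}$)
$F = \frac{1375}{832}$ ($F = - \frac{\frac{1}{2} \frac{1}{885 - 53} \left(-1 + 3 \left(-1833\right)\right)}{2} = - \frac{\frac{1}{2} \cdot \frac{1}{832} \left(-1 - 5499\right)}{2} = - \frac{\frac{1}{2} \cdot \frac{1}{832} \left(-5500\right)}{2} = \left(- \frac{1}{2}\right) \left(- \frac{1375}{416}\right) = \frac{1375}{832} \approx 1.6526$)
$\left(-2312084 - 2624921\right) \left(F - 4792767\right) = \left(-2312084 - 2624921\right) \left(\frac{1375}{832} - 4792767\right) = \left(-4937005\right) \left(- \frac{3987580769}{832}\right) = \frac{19686706194456845}{832}$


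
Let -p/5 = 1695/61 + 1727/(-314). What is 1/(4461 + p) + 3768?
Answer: 1999478018/530647 ≈ 3768.0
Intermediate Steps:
p = -13595/122 (p = -5*(1695/61 + 1727/(-314)) = -5*(1695*(1/61) + 1727*(-1/314)) = -5*(1695/61 - 11/2) = -5*2719/122 = -13595/122 ≈ -111.43)
1/(4461 + p) + 3768 = 1/(4461 - 13595/122) + 3768 = 1/(530647/122) + 3768 = 122/530647 + 3768 = 1999478018/530647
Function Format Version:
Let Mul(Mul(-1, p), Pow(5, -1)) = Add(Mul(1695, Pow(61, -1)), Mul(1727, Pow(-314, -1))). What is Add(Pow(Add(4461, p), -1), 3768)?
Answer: Rational(1999478018, 530647) ≈ 3768.0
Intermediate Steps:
p = Rational(-13595, 122) (p = Mul(-5, Add(Mul(1695, Pow(61, -1)), Mul(1727, Pow(-314, -1)))) = Mul(-5, Add(Mul(1695, Rational(1, 61)), Mul(1727, Rational(-1, 314)))) = Mul(-5, Add(Rational(1695, 61), Rational(-11, 2))) = Mul(-5, Rational(2719, 122)) = Rational(-13595, 122) ≈ -111.43)
Add(Pow(Add(4461, p), -1), 3768) = Add(Pow(Add(4461, Rational(-13595, 122)), -1), 3768) = Add(Pow(Rational(530647, 122), -1), 3768) = Add(Rational(122, 530647), 3768) = Rational(1999478018, 530647)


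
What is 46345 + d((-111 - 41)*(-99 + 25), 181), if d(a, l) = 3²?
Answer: 46354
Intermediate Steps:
d(a, l) = 9
46345 + d((-111 - 41)*(-99 + 25), 181) = 46345 + 9 = 46354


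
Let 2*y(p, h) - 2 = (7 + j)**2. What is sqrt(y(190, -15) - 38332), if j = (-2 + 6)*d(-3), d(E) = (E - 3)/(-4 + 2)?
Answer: I*sqrt(152602)/2 ≈ 195.32*I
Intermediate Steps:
d(E) = 3/2 - E/2 (d(E) = (-3 + E)/(-2) = (-3 + E)*(-1/2) = 3/2 - E/2)
j = 12 (j = (-2 + 6)*(3/2 - 1/2*(-3)) = 4*(3/2 + 3/2) = 4*3 = 12)
y(p, h) = 363/2 (y(p, h) = 1 + (7 + 12)**2/2 = 1 + (1/2)*19**2 = 1 + (1/2)*361 = 1 + 361/2 = 363/2)
sqrt(y(190, -15) - 38332) = sqrt(363/2 - 38332) = sqrt(-76301/2) = I*sqrt(152602)/2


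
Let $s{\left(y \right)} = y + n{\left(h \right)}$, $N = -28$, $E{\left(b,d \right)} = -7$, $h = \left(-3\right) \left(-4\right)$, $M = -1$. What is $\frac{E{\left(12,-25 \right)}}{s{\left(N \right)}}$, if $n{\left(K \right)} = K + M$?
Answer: $\frac{7}{17} \approx 0.41176$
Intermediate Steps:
$h = 12$
$n{\left(K \right)} = -1 + K$ ($n{\left(K \right)} = K - 1 = -1 + K$)
$s{\left(y \right)} = 11 + y$ ($s{\left(y \right)} = y + \left(-1 + 12\right) = y + 11 = 11 + y$)
$\frac{E{\left(12,-25 \right)}}{s{\left(N \right)}} = - \frac{7}{11 - 28} = - \frac{7}{-17} = \left(-7\right) \left(- \frac{1}{17}\right) = \frac{7}{17}$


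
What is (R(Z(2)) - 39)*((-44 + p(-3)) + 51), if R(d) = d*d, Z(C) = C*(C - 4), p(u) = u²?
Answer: -368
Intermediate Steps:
Z(C) = C*(-4 + C)
R(d) = d²
(R(Z(2)) - 39)*((-44 + p(-3)) + 51) = ((2*(-4 + 2))² - 39)*((-44 + (-3)²) + 51) = ((2*(-2))² - 39)*((-44 + 9) + 51) = ((-4)² - 39)*(-35 + 51) = (16 - 39)*16 = -23*16 = -368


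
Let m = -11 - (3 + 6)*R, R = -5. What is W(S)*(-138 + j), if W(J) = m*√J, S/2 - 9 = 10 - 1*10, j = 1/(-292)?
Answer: -2055147*√2/146 ≈ -19907.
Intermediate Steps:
m = 34 (m = -11 - (3 + 6)*(-5) = -11 - 9*(-5) = -11 - 1*(-45) = -11 + 45 = 34)
j = -1/292 ≈ -0.0034247
S = 18 (S = 18 + 2*(10 - 1*10) = 18 + 2*(10 - 10) = 18 + 2*0 = 18 + 0 = 18)
W(J) = 34*√J
W(S)*(-138 + j) = (34*√18)*(-138 - 1/292) = (34*(3*√2))*(-40297/292) = (102*√2)*(-40297/292) = -2055147*√2/146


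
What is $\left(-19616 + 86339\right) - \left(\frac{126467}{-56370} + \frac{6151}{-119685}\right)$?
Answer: $\frac{10003817196647}{149925410} \approx 66725.0$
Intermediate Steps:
$\left(-19616 + 86339\right) - \left(\frac{126467}{-56370} + \frac{6151}{-119685}\right) = 66723 - \left(126467 \left(- \frac{1}{56370}\right) + 6151 \left(- \frac{1}{119685}\right)\right) = 66723 - \left(- \frac{126467}{56370} - \frac{6151}{119685}\right) = 66723 - - \frac{344065217}{149925410} = 66723 + \frac{344065217}{149925410} = \frac{10003817196647}{149925410}$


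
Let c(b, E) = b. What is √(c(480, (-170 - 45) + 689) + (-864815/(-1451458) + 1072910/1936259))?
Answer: 5*√152011439954919204038450214/2810398615622 ≈ 21.935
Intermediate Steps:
√(c(480, (-170 - 45) + 689) + (-864815/(-1451458) + 1072910/1936259)) = √(480 + (-864815/(-1451458) + 1072910/1936259)) = √(480 + (-864815*(-1/1451458) + 1072910*(1/1936259))) = √(480 + (864815/1451458 + 1072910/1936259)) = √(480 + 3231789629865/2810398615622) = √(1352223125128425/2810398615622) = 5*√152011439954919204038450214/2810398615622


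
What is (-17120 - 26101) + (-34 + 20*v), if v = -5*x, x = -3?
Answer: -42955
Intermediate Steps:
v = 15 (v = -5*(-3) = 15)
(-17120 - 26101) + (-34 + 20*v) = (-17120 - 26101) + (-34 + 20*15) = -43221 + (-34 + 300) = -43221 + 266 = -42955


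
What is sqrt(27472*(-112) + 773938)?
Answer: I*sqrt(2302926) ≈ 1517.5*I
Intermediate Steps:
sqrt(27472*(-112) + 773938) = sqrt(-3076864 + 773938) = sqrt(-2302926) = I*sqrt(2302926)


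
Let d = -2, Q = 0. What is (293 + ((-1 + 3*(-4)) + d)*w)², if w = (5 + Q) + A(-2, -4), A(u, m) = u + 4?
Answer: 35344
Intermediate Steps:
A(u, m) = 4 + u
w = 7 (w = (5 + 0) + (4 - 2) = 5 + 2 = 7)
(293 + ((-1 + 3*(-4)) + d)*w)² = (293 + ((-1 + 3*(-4)) - 2)*7)² = (293 + ((-1 - 12) - 2)*7)² = (293 + (-13 - 2)*7)² = (293 - 15*7)² = (293 - 105)² = 188² = 35344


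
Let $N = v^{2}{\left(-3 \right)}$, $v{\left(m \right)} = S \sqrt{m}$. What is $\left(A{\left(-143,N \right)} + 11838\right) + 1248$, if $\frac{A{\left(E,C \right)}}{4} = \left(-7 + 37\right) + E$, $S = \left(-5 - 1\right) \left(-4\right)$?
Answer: $12634$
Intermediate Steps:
$S = 24$ ($S = \left(-6\right) \left(-4\right) = 24$)
$v{\left(m \right)} = 24 \sqrt{m}$
$N = -1728$ ($N = \left(24 \sqrt{-3}\right)^{2} = \left(24 i \sqrt{3}\right)^{2} = -1728$)
$A{\left(E,C \right)} = 120 + 4 E$ ($A{\left(E,C \right)} = 4 \left(\left(-7 + 37\right) + E\right) = 4 \left(30 + E\right) = 120 + 4 E$)
$\left(A{\left(-143,N \right)} + 11838\right) + 1248 = \left(\left(120 + 4 \left(-143\right)\right) + 11838\right) + 1248 = \left(\left(120 - 572\right) + 11838\right) + 1248 = \left(-452 + 11838\right) + 1248 = 11386 + 1248 = 12634$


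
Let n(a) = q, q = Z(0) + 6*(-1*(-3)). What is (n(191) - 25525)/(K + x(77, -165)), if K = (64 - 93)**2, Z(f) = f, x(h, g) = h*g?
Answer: 25507/11864 ≈ 2.1499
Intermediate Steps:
x(h, g) = g*h
K = 841 (K = (-29)**2 = 841)
q = 18 (q = 0 + 6*(-1*(-3)) = 0 + 6*3 = 0 + 18 = 18)
n(a) = 18
(n(191) - 25525)/(K + x(77, -165)) = (18 - 25525)/(841 - 165*77) = -25507/(841 - 12705) = -25507/(-11864) = -25507*(-1/11864) = 25507/11864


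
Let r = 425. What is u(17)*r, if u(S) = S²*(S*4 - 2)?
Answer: 8106450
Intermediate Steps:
u(S) = S²*(-2 + 4*S) (u(S) = S²*(4*S - 2) = S²*(-2 + 4*S))
u(17)*r = (17²*(-2 + 4*17))*425 = (289*(-2 + 68))*425 = (289*66)*425 = 19074*425 = 8106450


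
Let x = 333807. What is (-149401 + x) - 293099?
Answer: -108693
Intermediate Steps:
(-149401 + x) - 293099 = (-149401 + 333807) - 293099 = 184406 - 293099 = -108693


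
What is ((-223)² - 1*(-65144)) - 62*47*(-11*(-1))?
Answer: 82819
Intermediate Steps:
((-223)² - 1*(-65144)) - 62*47*(-11*(-1)) = (49729 + 65144) - 2914*11 = 114873 - 1*32054 = 114873 - 32054 = 82819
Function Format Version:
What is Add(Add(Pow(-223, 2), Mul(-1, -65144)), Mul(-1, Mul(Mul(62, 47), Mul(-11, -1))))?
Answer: 82819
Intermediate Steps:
Add(Add(Pow(-223, 2), Mul(-1, -65144)), Mul(-1, Mul(Mul(62, 47), Mul(-11, -1)))) = Add(Add(49729, 65144), Mul(-1, Mul(2914, 11))) = Add(114873, Mul(-1, 32054)) = Add(114873, -32054) = 82819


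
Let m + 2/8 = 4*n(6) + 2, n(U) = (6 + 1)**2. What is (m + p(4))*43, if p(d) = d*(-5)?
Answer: 30573/4 ≈ 7643.3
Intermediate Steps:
n(U) = 49 (n(U) = 7**2 = 49)
m = 791/4 (m = -1/4 + (4*49 + 2) = -1/4 + (196 + 2) = -1/4 + 198 = 791/4 ≈ 197.75)
p(d) = -5*d
(m + p(4))*43 = (791/4 - 5*4)*43 = (791/4 - 20)*43 = (711/4)*43 = 30573/4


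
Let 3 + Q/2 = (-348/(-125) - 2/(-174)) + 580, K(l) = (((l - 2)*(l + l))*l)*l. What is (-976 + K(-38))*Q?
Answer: 18448329616256/3625 ≈ 5.0892e+9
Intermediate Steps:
K(l) = 2*l³*(-2 + l) (K(l) = (((-2 + l)*(2*l))*l)*l = ((2*l*(-2 + l))*l)*l = (2*l²*(-2 + l))*l = 2*l³*(-2 + l))
Q = 12610552/10875 (Q = -6 + 2*((-348/(-125) - 2/(-174)) + 580) = -6 + 2*((-348*(-1/125) - 2*(-1/174)) + 580) = -6 + 2*((348/125 + 1/87) + 580) = -6 + 2*(30401/10875 + 580) = -6 + 2*(6337901/10875) = -6 + 12675802/10875 = 12610552/10875 ≈ 1159.6)
(-976 + K(-38))*Q = (-976 + 2*(-38)³*(-2 - 38))*(12610552/10875) = (-976 + 2*(-54872)*(-40))*(12610552/10875) = (-976 + 4389760)*(12610552/10875) = 4388784*(12610552/10875) = 18448329616256/3625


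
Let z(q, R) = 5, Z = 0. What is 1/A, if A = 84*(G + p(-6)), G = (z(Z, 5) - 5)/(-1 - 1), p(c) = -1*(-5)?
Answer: 1/420 ≈ 0.0023810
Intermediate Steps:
p(c) = 5
G = 0 (G = (5 - 5)/(-1 - 1) = 0/(-2) = -½*0 = 0)
A = 420 (A = 84*(0 + 5) = 84*5 = 420)
1/A = 1/420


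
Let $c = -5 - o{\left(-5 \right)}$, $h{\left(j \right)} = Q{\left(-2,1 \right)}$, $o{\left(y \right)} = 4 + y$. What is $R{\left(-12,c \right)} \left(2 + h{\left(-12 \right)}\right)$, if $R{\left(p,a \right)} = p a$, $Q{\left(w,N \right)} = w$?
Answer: $0$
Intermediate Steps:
$h{\left(j \right)} = -2$
$c = -4$ ($c = -5 - \left(4 - 5\right) = -5 - -1 = -5 + 1 = -4$)
$R{\left(p,a \right)} = a p$
$R{\left(-12,c \right)} \left(2 + h{\left(-12 \right)}\right) = \left(-4\right) \left(-12\right) \left(2 - 2\right) = 48 \cdot 0 = 0$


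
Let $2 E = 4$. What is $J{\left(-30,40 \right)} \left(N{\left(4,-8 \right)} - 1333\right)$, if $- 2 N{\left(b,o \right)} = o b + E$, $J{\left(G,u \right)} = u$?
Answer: $-52720$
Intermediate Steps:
$E = 2$ ($E = \frac{1}{2} \cdot 4 = 2$)
$N{\left(b,o \right)} = -1 - \frac{b o}{2}$ ($N{\left(b,o \right)} = - \frac{o b + 2}{2} = - \frac{b o + 2}{2} = - \frac{2 + b o}{2} = -1 - \frac{b o}{2}$)
$J{\left(-30,40 \right)} \left(N{\left(4,-8 \right)} - 1333\right) = 40 \left(\left(-1 - 2 \left(-8\right)\right) - 1333\right) = 40 \left(\left(-1 + 16\right) - 1333\right) = 40 \left(15 - 1333\right) = 40 \left(-1318\right) = -52720$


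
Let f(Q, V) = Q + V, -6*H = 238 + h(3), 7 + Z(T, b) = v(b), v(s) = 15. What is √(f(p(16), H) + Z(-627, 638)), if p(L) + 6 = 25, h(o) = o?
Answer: I*√474/6 ≈ 3.6286*I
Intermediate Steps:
Z(T, b) = 8 (Z(T, b) = -7 + 15 = 8)
p(L) = 19 (p(L) = -6 + 25 = 19)
H = -241/6 (H = -(238 + 3)/6 = -⅙*241 = -241/6 ≈ -40.167)
√(f(p(16), H) + Z(-627, 638)) = √((19 - 241/6) + 8) = √(-127/6 + 8) = √(-79/6) = I*√474/6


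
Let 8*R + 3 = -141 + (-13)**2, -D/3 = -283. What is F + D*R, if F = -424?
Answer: 17833/8 ≈ 2229.1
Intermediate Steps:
D = 849 (D = -3*(-283) = 849)
R = 25/8 (R = -3/8 + (-141 + (-13)**2)/8 = -3/8 + (-141 + 169)/8 = -3/8 + (1/8)*28 = -3/8 + 7/2 = 25/8 ≈ 3.1250)
F + D*R = -424 + 849*(25/8) = -424 + 21225/8 = 17833/8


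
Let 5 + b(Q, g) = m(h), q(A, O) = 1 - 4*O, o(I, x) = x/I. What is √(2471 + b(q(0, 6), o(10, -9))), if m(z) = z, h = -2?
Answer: 4*√154 ≈ 49.639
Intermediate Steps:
b(Q, g) = -7 (b(Q, g) = -5 - 2 = -7)
√(2471 + b(q(0, 6), o(10, -9))) = √(2471 - 7) = √2464 = 4*√154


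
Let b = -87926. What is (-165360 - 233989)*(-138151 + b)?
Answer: 90283623873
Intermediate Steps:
(-165360 - 233989)*(-138151 + b) = (-165360 - 233989)*(-138151 - 87926) = -399349*(-226077) = 90283623873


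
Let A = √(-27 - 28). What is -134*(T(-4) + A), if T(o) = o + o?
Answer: 1072 - 134*I*√55 ≈ 1072.0 - 993.77*I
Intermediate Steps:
T(o) = 2*o
A = I*√55 (A = √(-55) = I*√55 ≈ 7.4162*I)
-134*(T(-4) + A) = -134*(2*(-4) + I*√55) = -134*(-8 + I*√55) = 1072 - 134*I*√55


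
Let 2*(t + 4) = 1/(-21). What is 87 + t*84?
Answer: -251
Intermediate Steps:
t = -169/42 (t = -4 + (½)/(-21) = -4 + (½)*(-1/21) = -4 - 1/42 = -169/42 ≈ -4.0238)
87 + t*84 = 87 - 169/42*84 = 87 - 338 = -251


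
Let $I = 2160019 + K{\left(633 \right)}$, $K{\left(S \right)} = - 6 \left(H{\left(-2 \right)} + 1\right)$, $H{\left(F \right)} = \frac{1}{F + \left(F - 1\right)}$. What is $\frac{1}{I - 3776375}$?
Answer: $- \frac{5}{8081804} \approx -6.1867 \cdot 10^{-7}$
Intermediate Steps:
$H{\left(F \right)} = \frac{1}{-1 + 2 F}$ ($H{\left(F \right)} = \frac{1}{F + \left(F - 1\right)} = \frac{1}{F + \left(-1 + F\right)} = \frac{1}{-1 + 2 F}$)
$K{\left(S \right)} = - \frac{24}{5}$ ($K{\left(S \right)} = - 6 \left(\frac{1}{-1 + 2 \left(-2\right)} + 1\right) = - 6 \left(\frac{1}{-1 - 4} + 1\right) = - 6 \left(\frac{1}{-5} + 1\right) = - 6 \left(- \frac{1}{5} + 1\right) = \left(-6\right) \frac{4}{5} = - \frac{24}{5}$)
$I = \frac{10800071}{5}$ ($I = 2160019 - \frac{24}{5} = \frac{10800071}{5} \approx 2.16 \cdot 10^{6}$)
$\frac{1}{I - 3776375} = \frac{1}{\frac{10800071}{5} - 3776375} = \frac{1}{- \frac{8081804}{5}} = - \frac{5}{8081804}$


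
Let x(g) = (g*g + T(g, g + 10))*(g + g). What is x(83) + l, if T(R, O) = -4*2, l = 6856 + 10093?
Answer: 1159195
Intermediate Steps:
l = 16949
T(R, O) = -8
x(g) = 2*g*(-8 + g**2) (x(g) = (g*g - 8)*(g + g) = (g**2 - 8)*(2*g) = (-8 + g**2)*(2*g) = 2*g*(-8 + g**2))
x(83) + l = 2*83*(-8 + 83**2) + 16949 = 2*83*(-8 + 6889) + 16949 = 2*83*6881 + 16949 = 1142246 + 16949 = 1159195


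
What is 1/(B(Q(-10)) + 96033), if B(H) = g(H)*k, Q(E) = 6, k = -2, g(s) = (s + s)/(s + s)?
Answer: 1/96031 ≈ 1.0413e-5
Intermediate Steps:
g(s) = 1 (g(s) = (2*s)/((2*s)) = (2*s)*(1/(2*s)) = 1)
B(H) = -2 (B(H) = 1*(-2) = -2)
1/(B(Q(-10)) + 96033) = 1/(-2 + 96033) = 1/96031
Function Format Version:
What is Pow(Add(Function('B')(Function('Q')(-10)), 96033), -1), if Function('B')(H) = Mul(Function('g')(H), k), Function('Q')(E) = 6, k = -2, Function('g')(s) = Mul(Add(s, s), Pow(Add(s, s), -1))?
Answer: Rational(1, 96031) ≈ 1.0413e-5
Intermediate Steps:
Function('g')(s) = 1 (Function('g')(s) = Mul(Mul(2, s), Pow(Mul(2, s), -1)) = Mul(Mul(2, s), Mul(Rational(1, 2), Pow(s, -1))) = 1)
Function('B')(H) = -2 (Function('B')(H) = Mul(1, -2) = -2)
Pow(Add(Function('B')(Function('Q')(-10)), 96033), -1) = Pow(Add(-2, 96033), -1) = Pow(96031, -1) = Rational(1, 96031)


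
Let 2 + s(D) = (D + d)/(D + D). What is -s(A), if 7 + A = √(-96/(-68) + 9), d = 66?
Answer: 4911/656 + 33*√3009/656 ≈ 10.246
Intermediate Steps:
A = -7 + √3009/17 (A = -7 + √(-96/(-68) + 9) = -7 + √(-96*(-1/68) + 9) = -7 + √(24/17 + 9) = -7 + √(177/17) = -7 + √3009/17 ≈ -3.7733)
s(D) = -2 + (66 + D)/(2*D) (s(D) = -2 + (D + 66)/(D + D) = -2 + (66 + D)/((2*D)) = -2 + (66 + D)*(1/(2*D)) = -2 + (66 + D)/(2*D))
-s(A) = -(-3/2 + 33/(-7 + √3009/17)) = 3/2 - 33/(-7 + √3009/17)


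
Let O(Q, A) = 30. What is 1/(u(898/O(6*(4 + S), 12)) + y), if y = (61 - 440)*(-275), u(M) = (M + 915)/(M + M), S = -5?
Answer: 449/46804112 ≈ 9.5932e-6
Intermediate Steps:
u(M) = (915 + M)/(2*M) (u(M) = (915 + M)/((2*M)) = (915 + M)*(1/(2*M)) = (915 + M)/(2*M))
y = 104225 (y = -379*(-275) = 104225)
1/(u(898/O(6*(4 + S), 12)) + y) = 1/((915 + 898/30)/(2*((898/30))) + 104225) = 1/((915 + 898*(1/30))/(2*((898*(1/30)))) + 104225) = 1/((915 + 449/15)/(2*(449/15)) + 104225) = 1/((1/2)*(15/449)*(14174/15) + 104225) = 1/(7087/449 + 104225) = 1/(46804112/449) = 449/46804112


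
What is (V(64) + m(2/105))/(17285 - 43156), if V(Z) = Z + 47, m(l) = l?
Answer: -11657/2716455 ≈ -0.0042913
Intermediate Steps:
V(Z) = 47 + Z
(V(64) + m(2/105))/(17285 - 43156) = ((47 + 64) + 2/105)/(17285 - 43156) = (111 + 2*(1/105))/(-25871) = (111 + 2/105)*(-1/25871) = (11657/105)*(-1/25871) = -11657/2716455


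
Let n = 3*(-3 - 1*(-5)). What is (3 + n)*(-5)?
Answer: -45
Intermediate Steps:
n = 6 (n = 3*(-3 + 5) = 3*2 = 6)
(3 + n)*(-5) = (3 + 6)*(-5) = 9*(-5) = -45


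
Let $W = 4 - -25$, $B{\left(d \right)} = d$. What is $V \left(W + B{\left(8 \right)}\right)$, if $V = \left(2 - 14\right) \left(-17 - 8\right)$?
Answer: $11100$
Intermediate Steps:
$W = 29$ ($W = 4 + 25 = 29$)
$V = 300$ ($V = \left(-12\right) \left(-25\right) = 300$)
$V \left(W + B{\left(8 \right)}\right) = 300 \left(29 + 8\right) = 300 \cdot 37 = 11100$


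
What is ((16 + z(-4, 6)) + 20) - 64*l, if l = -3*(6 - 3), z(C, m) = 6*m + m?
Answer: 654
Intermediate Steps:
z(C, m) = 7*m
l = -9 (l = -3*3 = -9)
((16 + z(-4, 6)) + 20) - 64*l = ((16 + 7*6) + 20) - 64*(-9) = ((16 + 42) + 20) + 576 = (58 + 20) + 576 = 78 + 576 = 654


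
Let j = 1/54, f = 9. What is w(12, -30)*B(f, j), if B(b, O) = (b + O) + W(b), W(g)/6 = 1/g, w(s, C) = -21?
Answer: -3661/18 ≈ -203.39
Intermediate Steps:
W(g) = 6/g
j = 1/54 ≈ 0.018519
B(b, O) = O + b + 6/b (B(b, O) = (b + O) + 6/b = (O + b) + 6/b = O + b + 6/b)
w(12, -30)*B(f, j) = -21*(1/54 + 9 + 6/9) = -21*(1/54 + 9 + 6*(1/9)) = -21*(1/54 + 9 + 2/3) = -21*523/54 = -3661/18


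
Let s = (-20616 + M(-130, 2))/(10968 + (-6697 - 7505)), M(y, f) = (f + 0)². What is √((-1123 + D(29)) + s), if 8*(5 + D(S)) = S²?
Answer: I*√867864558/924 ≈ 31.883*I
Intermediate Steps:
D(S) = -5 + S²/8
M(y, f) = f²
s = 10306/1617 (s = (-20616 + 2²)/(10968 + (-6697 - 7505)) = (-20616 + 4)/(10968 - 14202) = -20612/(-3234) = -20612*(-1/3234) = 10306/1617 ≈ 6.3735)
√((-1123 + D(29)) + s) = √((-1123 + (-5 + (⅛)*29²)) + 10306/1617) = √((-1123 + (-5 + (⅛)*841)) + 10306/1617) = √((-1123 + (-5 + 841/8)) + 10306/1617) = √((-1123 + 801/8) + 10306/1617) = √(-8183/8 + 10306/1617) = √(-13149463/12936) = I*√867864558/924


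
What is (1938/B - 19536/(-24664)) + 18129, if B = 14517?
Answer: 270473778629/14918637 ≈ 18130.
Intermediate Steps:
(1938/B - 19536/(-24664)) + 18129 = (1938/14517 - 19536/(-24664)) + 18129 = (1938*(1/14517) - 19536*(-1/24664)) + 18129 = (646/4839 + 2442/3083) + 18129 = 13808456/14918637 + 18129 = 270473778629/14918637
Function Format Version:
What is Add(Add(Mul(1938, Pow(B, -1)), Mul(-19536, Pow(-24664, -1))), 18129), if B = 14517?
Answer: Rational(270473778629, 14918637) ≈ 18130.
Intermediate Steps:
Add(Add(Mul(1938, Pow(B, -1)), Mul(-19536, Pow(-24664, -1))), 18129) = Add(Add(Mul(1938, Pow(14517, -1)), Mul(-19536, Pow(-24664, -1))), 18129) = Add(Add(Mul(1938, Rational(1, 14517)), Mul(-19536, Rational(-1, 24664))), 18129) = Add(Add(Rational(646, 4839), Rational(2442, 3083)), 18129) = Add(Rational(13808456, 14918637), 18129) = Rational(270473778629, 14918637)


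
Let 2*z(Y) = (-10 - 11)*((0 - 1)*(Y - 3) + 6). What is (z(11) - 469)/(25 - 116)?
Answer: 64/13 ≈ 4.9231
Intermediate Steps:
z(Y) = -189/2 + 21*Y/2 (z(Y) = ((-10 - 11)*((0 - 1)*(Y - 3) + 6))/2 = (-21*(-(-3 + Y) + 6))/2 = (-21*((3 - Y) + 6))/2 = (-21*(9 - Y))/2 = (-189 + 21*Y)/2 = -189/2 + 21*Y/2)
(z(11) - 469)/(25 - 116) = ((-189/2 + (21/2)*11) - 469)/(25 - 116) = ((-189/2 + 231/2) - 469)/(-91) = (21 - 469)*(-1/91) = -448*(-1/91) = 64/13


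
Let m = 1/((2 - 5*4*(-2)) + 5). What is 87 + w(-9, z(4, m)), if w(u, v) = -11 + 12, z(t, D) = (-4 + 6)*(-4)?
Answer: 88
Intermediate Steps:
m = 1/47 (m = 1/((2 - 20*(-2)) + 5) = 1/((2 - 1*(-40)) + 5) = 1/((2 + 40) + 5) = 1/(42 + 5) = 1/47 ≈ 0.021277)
z(t, D) = -8 (z(t, D) = 2*(-4) = -8)
w(u, v) = 1
87 + w(-9, z(4, m)) = 87 + 1 = 88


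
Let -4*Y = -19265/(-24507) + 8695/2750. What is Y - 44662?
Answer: -2408022808223/53915400 ≈ -44663.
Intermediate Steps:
Y = -53213423/53915400 (Y = -(-19265/(-24507) + 8695/2750)/4 = -(-19265*(-1/24507) + 8695*(1/2750))/4 = -(19265/24507 + 1739/550)/4 = -¼*53213423/13478850 = -53213423/53915400 ≈ -0.98698)
Y - 44662 = -53213423/53915400 - 44662 = -2408022808223/53915400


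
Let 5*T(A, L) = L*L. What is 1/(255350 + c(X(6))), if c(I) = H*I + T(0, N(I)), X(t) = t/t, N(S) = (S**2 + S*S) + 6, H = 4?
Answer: 5/1276834 ≈ 3.9159e-6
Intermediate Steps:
N(S) = 6 + 2*S**2 (N(S) = (S**2 + S**2) + 6 = 2*S**2 + 6 = 6 + 2*S**2)
T(A, L) = L**2/5 (T(A, L) = (L*L)/5 = L**2/5)
X(t) = 1
c(I) = 4*I + (6 + 2*I**2)**2/5
1/(255350 + c(X(6))) = 1/(255350 + (4*1 + 4*(3 + 1**2)**2/5)) = 1/(255350 + (4 + 4*(3 + 1)**2/5)) = 1/(255350 + (4 + (4/5)*4**2)) = 1/(255350 + (4 + (4/5)*16)) = 1/(255350 + (4 + 64/5)) = 1/(255350 + 84/5) = 1/(1276834/5) = 5/1276834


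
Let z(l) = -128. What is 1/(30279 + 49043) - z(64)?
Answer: 10153217/79322 ≈ 128.00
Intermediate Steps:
1/(30279 + 49043) - z(64) = 1/(30279 + 49043) - 1*(-128) = 1/79322 + 128 = 10153217/79322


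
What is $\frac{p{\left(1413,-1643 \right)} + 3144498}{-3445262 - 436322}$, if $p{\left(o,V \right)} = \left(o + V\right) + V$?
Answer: $- \frac{3142625}{3881584} \approx -0.80962$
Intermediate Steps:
$p{\left(o,V \right)} = o + 2 V$ ($p{\left(o,V \right)} = \left(V + o\right) + V = o + 2 V$)
$\frac{p{\left(1413,-1643 \right)} + 3144498}{-3445262 - 436322} = \frac{\left(1413 + 2 \left(-1643\right)\right) + 3144498}{-3445262 - 436322} = \frac{\left(1413 - 3286\right) + 3144498}{-3881584} = \left(-1873 + 3144498\right) \left(- \frac{1}{3881584}\right) = 3142625 \left(- \frac{1}{3881584}\right) = - \frac{3142625}{3881584}$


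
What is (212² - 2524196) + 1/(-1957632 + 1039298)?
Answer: -2276781406169/918334 ≈ -2.4793e+6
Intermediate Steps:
(212² - 2524196) + 1/(-1957632 + 1039298) = (44944 - 2524196) + 1/(-918334) = -2479252 - 1/918334 = -2276781406169/918334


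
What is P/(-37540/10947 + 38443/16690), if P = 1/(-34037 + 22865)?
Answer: 30450905/383026581098 ≈ 7.9501e-5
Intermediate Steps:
P = -1/11172 (P = 1/(-11172) = -1/11172 ≈ -8.9510e-5)
P/(-37540/10947 + 38443/16690) = -1/(11172*(-37540/10947 + 38443/16690)) = -1/(11172*(-205707079/182705430)) = -1/11172*(-182705430/205707079) = 30450905/383026581098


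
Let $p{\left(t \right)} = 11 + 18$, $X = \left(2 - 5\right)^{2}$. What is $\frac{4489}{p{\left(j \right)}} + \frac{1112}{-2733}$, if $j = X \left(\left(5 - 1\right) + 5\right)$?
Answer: $\frac{12236189}{79257} \approx 154.39$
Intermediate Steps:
$X = 9$ ($X = \left(-3\right)^{2} = 9$)
$j = 81$ ($j = 9 \left(\left(5 - 1\right) + 5\right) = 9 \left(4 + 5\right) = 9 \cdot 9 = 81$)
$p{\left(t \right)} = 29$
$\frac{4489}{p{\left(j \right)}} + \frac{1112}{-2733} = \frac{4489}{29} + \frac{1112}{-2733} = 4489 \cdot \frac{1}{29} + 1112 \left(- \frac{1}{2733}\right) = \frac{4489}{29} - \frac{1112}{2733} = \frac{12236189}{79257}$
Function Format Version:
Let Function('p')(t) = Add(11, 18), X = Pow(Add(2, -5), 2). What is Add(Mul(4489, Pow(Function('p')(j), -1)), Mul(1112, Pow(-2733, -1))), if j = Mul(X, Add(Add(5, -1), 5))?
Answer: Rational(12236189, 79257) ≈ 154.39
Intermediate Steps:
X = 9 (X = Pow(-3, 2) = 9)
j = 81 (j = Mul(9, Add(Add(5, -1), 5)) = Mul(9, Add(4, 5)) = Mul(9, 9) = 81)
Function('p')(t) = 29
Add(Mul(4489, Pow(Function('p')(j), -1)), Mul(1112, Pow(-2733, -1))) = Add(Mul(4489, Pow(29, -1)), Mul(1112, Pow(-2733, -1))) = Add(Mul(4489, Rational(1, 29)), Mul(1112, Rational(-1, 2733))) = Add(Rational(4489, 29), Rational(-1112, 2733)) = Rational(12236189, 79257)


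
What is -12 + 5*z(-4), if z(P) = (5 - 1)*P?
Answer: -92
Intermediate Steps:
z(P) = 4*P
-12 + 5*z(-4) = -12 + 5*(4*(-4)) = -12 + 5*(-16) = -12 - 80 = -92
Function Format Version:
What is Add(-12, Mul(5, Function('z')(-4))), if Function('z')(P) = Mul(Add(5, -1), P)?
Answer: -92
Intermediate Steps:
Function('z')(P) = Mul(4, P)
Add(-12, Mul(5, Function('z')(-4))) = Add(-12, Mul(5, Mul(4, -4))) = Add(-12, Mul(5, -16)) = Add(-12, -80) = -92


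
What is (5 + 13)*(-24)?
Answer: -432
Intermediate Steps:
(5 + 13)*(-24) = 18*(-24) = -432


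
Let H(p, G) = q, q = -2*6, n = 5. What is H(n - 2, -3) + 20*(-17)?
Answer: -352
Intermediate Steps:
q = -12
H(p, G) = -12
H(n - 2, -3) + 20*(-17) = -12 + 20*(-17) = -12 - 340 = -352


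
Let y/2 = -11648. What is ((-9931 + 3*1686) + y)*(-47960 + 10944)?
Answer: 1042703704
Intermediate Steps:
y = -23296 (y = 2*(-11648) = -23296)
((-9931 + 3*1686) + y)*(-47960 + 10944) = ((-9931 + 3*1686) - 23296)*(-47960 + 10944) = ((-9931 + 5058) - 23296)*(-37016) = (-4873 - 23296)*(-37016) = -28169*(-37016) = 1042703704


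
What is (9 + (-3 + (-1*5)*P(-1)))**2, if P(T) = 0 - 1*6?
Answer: 1296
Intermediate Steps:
P(T) = -6 (P(T) = 0 - 6 = -6)
(9 + (-3 + (-1*5)*P(-1)))**2 = (9 + (-3 - 1*5*(-6)))**2 = (9 + (-3 - 5*(-6)))**2 = (9 + (-3 + 30))**2 = (9 + 27)**2 = 36**2 = 1296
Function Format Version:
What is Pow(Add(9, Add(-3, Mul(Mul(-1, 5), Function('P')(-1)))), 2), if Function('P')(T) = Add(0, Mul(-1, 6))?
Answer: 1296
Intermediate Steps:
Function('P')(T) = -6 (Function('P')(T) = Add(0, -6) = -6)
Pow(Add(9, Add(-3, Mul(Mul(-1, 5), Function('P')(-1)))), 2) = Pow(Add(9, Add(-3, Mul(Mul(-1, 5), -6))), 2) = Pow(Add(9, Add(-3, Mul(-5, -6))), 2) = Pow(Add(9, Add(-3, 30)), 2) = Pow(Add(9, 27), 2) = Pow(36, 2) = 1296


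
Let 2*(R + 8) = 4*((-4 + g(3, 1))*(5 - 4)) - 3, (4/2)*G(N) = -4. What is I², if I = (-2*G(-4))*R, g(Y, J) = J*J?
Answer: 3844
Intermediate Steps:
g(Y, J) = J²
G(N) = -2 (G(N) = (½)*(-4) = -2)
R = -31/2 (R = -8 + (4*((-4 + 1²)*(5 - 4)) - 3)/2 = -8 + (4*((-4 + 1)*1) - 3)/2 = -8 + (4*(-3*1) - 3)/2 = -8 + (4*(-3) - 3)/2 = -8 + (-12 - 3)/2 = -8 + (½)*(-15) = -8 - 15/2 = -31/2 ≈ -15.500)
I = -62 (I = -2*(-2)*(-31/2) = 4*(-31/2) = -62)
I² = (-62)² = 3844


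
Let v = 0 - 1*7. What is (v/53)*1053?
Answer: -7371/53 ≈ -139.08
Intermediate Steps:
v = -7 (v = 0 - 7 = -7)
(v/53)*1053 = -7/53*1053 = -7371/53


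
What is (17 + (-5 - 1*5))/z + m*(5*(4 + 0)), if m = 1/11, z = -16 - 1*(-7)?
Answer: 103/99 ≈ 1.0404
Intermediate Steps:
z = -9 (z = -16 + 7 = -9)
m = 1/11 ≈ 0.090909
(17 + (-5 - 1*5))/z + m*(5*(4 + 0)) = (17 + (-5 - 1*5))/(-9) + (5*(4 + 0))/11 = (17 + (-5 - 5))*(-⅑) + (5*4)/11 = (17 - 10)*(-⅑) + (1/11)*20 = 7*(-⅑) + 20/11 = -7/9 + 20/11 = 103/99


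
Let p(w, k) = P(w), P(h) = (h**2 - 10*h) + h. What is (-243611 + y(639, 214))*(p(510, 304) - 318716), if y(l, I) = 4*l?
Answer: 15236122330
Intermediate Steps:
P(h) = h**2 - 9*h
p(w, k) = w*(-9 + w)
(-243611 + y(639, 214))*(p(510, 304) - 318716) = (-243611 + 4*639)*(510*(-9 + 510) - 318716) = (-243611 + 2556)*(510*501 - 318716) = -241055*(255510 - 318716) = -241055*(-63206) = 15236122330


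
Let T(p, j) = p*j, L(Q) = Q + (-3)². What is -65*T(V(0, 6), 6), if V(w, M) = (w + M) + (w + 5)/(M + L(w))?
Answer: -2470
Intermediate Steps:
L(Q) = 9 + Q (L(Q) = Q + 9 = 9 + Q)
V(w, M) = M + w + (5 + w)/(9 + M + w) (V(w, M) = (w + M) + (w + 5)/(M + (9 + w)) = (M + w) + (5 + w)/(9 + M + w) = M + w + (5 + w)/(9 + M + w))
T(p, j) = j*p
-65*T(V(0, 6), 6) = -390*(5 + 0 + 6² + 6*0 + 6*(9 + 0) + 0*(9 + 0))/(9 + 6 + 0) = -390*(5 + 0 + 36 + 0 + 6*9 + 0*9)/15 = -390*(5 + 0 + 36 + 0 + 54 + 0)/15 = -390*(1/15)*95 = -390*19/3 = -65*38 = -2470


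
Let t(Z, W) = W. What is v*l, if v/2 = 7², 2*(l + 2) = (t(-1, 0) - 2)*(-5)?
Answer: 294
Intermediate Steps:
l = 3 (l = -2 + ((0 - 2)*(-5))/2 = -2 + (-2*(-5))/2 = -2 + (½)*10 = -2 + 5 = 3)
v = 98 (v = 2*7² = 2*49 = 98)
v*l = 98*3 = 294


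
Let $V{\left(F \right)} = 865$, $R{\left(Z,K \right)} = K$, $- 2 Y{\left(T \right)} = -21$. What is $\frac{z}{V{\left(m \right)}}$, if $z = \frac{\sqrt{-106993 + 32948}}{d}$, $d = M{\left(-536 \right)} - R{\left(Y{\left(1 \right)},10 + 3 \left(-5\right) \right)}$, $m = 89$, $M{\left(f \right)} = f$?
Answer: $- \frac{i \sqrt{74045}}{459315} \approx - 0.00059243 i$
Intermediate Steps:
$Y{\left(T \right)} = \frac{21}{2}$ ($Y{\left(T \right)} = \left(- \frac{1}{2}\right) \left(-21\right) = \frac{21}{2}$)
$d = -531$ ($d = -536 - \left(10 + 3 \left(-5\right)\right) = -536 - \left(10 - 15\right) = -536 - -5 = -536 + 5 = -531$)
$z = - \frac{i \sqrt{74045}}{531}$ ($z = \frac{\sqrt{-106993 + 32948}}{-531} = \sqrt{-74045} \left(- \frac{1}{531}\right) = i \sqrt{74045} \left(- \frac{1}{531}\right) = - \frac{i \sqrt{74045}}{531} \approx - 0.51245 i$)
$\frac{z}{V{\left(m \right)}} = \frac{\left(- \frac{1}{531}\right) i \sqrt{74045}}{865} = - \frac{i \sqrt{74045}}{531} \cdot \frac{1}{865} = - \frac{i \sqrt{74045}}{459315}$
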